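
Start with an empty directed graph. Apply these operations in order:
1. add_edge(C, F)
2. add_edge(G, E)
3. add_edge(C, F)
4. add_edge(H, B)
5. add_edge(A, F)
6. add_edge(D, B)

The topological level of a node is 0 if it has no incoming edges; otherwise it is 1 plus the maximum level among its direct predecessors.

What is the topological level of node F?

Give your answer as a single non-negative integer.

Op 1: add_edge(C, F). Edges now: 1
Op 2: add_edge(G, E). Edges now: 2
Op 3: add_edge(C, F) (duplicate, no change). Edges now: 2
Op 4: add_edge(H, B). Edges now: 3
Op 5: add_edge(A, F). Edges now: 4
Op 6: add_edge(D, B). Edges now: 5
Compute levels (Kahn BFS):
  sources (in-degree 0): A, C, D, G, H
  process A: level=0
    A->F: in-degree(F)=1, level(F)>=1
  process C: level=0
    C->F: in-degree(F)=0, level(F)=1, enqueue
  process D: level=0
    D->B: in-degree(B)=1, level(B)>=1
  process G: level=0
    G->E: in-degree(E)=0, level(E)=1, enqueue
  process H: level=0
    H->B: in-degree(B)=0, level(B)=1, enqueue
  process F: level=1
  process E: level=1
  process B: level=1
All levels: A:0, B:1, C:0, D:0, E:1, F:1, G:0, H:0
level(F) = 1

Answer: 1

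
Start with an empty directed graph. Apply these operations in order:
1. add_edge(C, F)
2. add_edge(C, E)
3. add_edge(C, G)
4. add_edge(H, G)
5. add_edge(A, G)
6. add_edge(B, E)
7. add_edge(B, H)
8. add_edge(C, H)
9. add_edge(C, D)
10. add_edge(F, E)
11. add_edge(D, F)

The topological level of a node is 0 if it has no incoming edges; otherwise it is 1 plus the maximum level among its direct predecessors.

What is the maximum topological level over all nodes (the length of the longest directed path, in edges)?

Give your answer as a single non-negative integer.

Answer: 3

Derivation:
Op 1: add_edge(C, F). Edges now: 1
Op 2: add_edge(C, E). Edges now: 2
Op 3: add_edge(C, G). Edges now: 3
Op 4: add_edge(H, G). Edges now: 4
Op 5: add_edge(A, G). Edges now: 5
Op 6: add_edge(B, E). Edges now: 6
Op 7: add_edge(B, H). Edges now: 7
Op 8: add_edge(C, H). Edges now: 8
Op 9: add_edge(C, D). Edges now: 9
Op 10: add_edge(F, E). Edges now: 10
Op 11: add_edge(D, F). Edges now: 11
Compute levels (Kahn BFS):
  sources (in-degree 0): A, B, C
  process A: level=0
    A->G: in-degree(G)=2, level(G)>=1
  process B: level=0
    B->E: in-degree(E)=2, level(E)>=1
    B->H: in-degree(H)=1, level(H)>=1
  process C: level=0
    C->D: in-degree(D)=0, level(D)=1, enqueue
    C->E: in-degree(E)=1, level(E)>=1
    C->F: in-degree(F)=1, level(F)>=1
    C->G: in-degree(G)=1, level(G)>=1
    C->H: in-degree(H)=0, level(H)=1, enqueue
  process D: level=1
    D->F: in-degree(F)=0, level(F)=2, enqueue
  process H: level=1
    H->G: in-degree(G)=0, level(G)=2, enqueue
  process F: level=2
    F->E: in-degree(E)=0, level(E)=3, enqueue
  process G: level=2
  process E: level=3
All levels: A:0, B:0, C:0, D:1, E:3, F:2, G:2, H:1
max level = 3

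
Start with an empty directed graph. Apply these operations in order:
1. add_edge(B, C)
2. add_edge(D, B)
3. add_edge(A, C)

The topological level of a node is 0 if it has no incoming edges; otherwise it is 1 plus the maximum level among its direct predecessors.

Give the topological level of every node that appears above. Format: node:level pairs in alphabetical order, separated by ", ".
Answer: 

Op 1: add_edge(B, C). Edges now: 1
Op 2: add_edge(D, B). Edges now: 2
Op 3: add_edge(A, C). Edges now: 3
Compute levels (Kahn BFS):
  sources (in-degree 0): A, D
  process A: level=0
    A->C: in-degree(C)=1, level(C)>=1
  process D: level=0
    D->B: in-degree(B)=0, level(B)=1, enqueue
  process B: level=1
    B->C: in-degree(C)=0, level(C)=2, enqueue
  process C: level=2
All levels: A:0, B:1, C:2, D:0

Answer: A:0, B:1, C:2, D:0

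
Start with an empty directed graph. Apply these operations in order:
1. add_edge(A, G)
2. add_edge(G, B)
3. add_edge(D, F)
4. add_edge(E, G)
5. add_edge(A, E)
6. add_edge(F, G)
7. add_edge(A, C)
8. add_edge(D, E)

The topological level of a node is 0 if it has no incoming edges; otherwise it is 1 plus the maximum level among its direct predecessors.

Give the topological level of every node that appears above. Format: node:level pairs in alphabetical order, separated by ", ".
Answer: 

Answer: A:0, B:3, C:1, D:0, E:1, F:1, G:2

Derivation:
Op 1: add_edge(A, G). Edges now: 1
Op 2: add_edge(G, B). Edges now: 2
Op 3: add_edge(D, F). Edges now: 3
Op 4: add_edge(E, G). Edges now: 4
Op 5: add_edge(A, E). Edges now: 5
Op 6: add_edge(F, G). Edges now: 6
Op 7: add_edge(A, C). Edges now: 7
Op 8: add_edge(D, E). Edges now: 8
Compute levels (Kahn BFS):
  sources (in-degree 0): A, D
  process A: level=0
    A->C: in-degree(C)=0, level(C)=1, enqueue
    A->E: in-degree(E)=1, level(E)>=1
    A->G: in-degree(G)=2, level(G)>=1
  process D: level=0
    D->E: in-degree(E)=0, level(E)=1, enqueue
    D->F: in-degree(F)=0, level(F)=1, enqueue
  process C: level=1
  process E: level=1
    E->G: in-degree(G)=1, level(G)>=2
  process F: level=1
    F->G: in-degree(G)=0, level(G)=2, enqueue
  process G: level=2
    G->B: in-degree(B)=0, level(B)=3, enqueue
  process B: level=3
All levels: A:0, B:3, C:1, D:0, E:1, F:1, G:2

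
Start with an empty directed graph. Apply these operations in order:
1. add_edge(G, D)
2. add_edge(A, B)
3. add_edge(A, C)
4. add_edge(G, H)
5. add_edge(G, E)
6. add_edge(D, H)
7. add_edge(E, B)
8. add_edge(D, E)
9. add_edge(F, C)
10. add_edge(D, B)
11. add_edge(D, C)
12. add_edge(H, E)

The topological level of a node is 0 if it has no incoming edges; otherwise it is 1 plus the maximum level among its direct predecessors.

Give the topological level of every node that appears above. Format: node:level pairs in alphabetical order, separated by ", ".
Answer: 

Op 1: add_edge(G, D). Edges now: 1
Op 2: add_edge(A, B). Edges now: 2
Op 3: add_edge(A, C). Edges now: 3
Op 4: add_edge(G, H). Edges now: 4
Op 5: add_edge(G, E). Edges now: 5
Op 6: add_edge(D, H). Edges now: 6
Op 7: add_edge(E, B). Edges now: 7
Op 8: add_edge(D, E). Edges now: 8
Op 9: add_edge(F, C). Edges now: 9
Op 10: add_edge(D, B). Edges now: 10
Op 11: add_edge(D, C). Edges now: 11
Op 12: add_edge(H, E). Edges now: 12
Compute levels (Kahn BFS):
  sources (in-degree 0): A, F, G
  process A: level=0
    A->B: in-degree(B)=2, level(B)>=1
    A->C: in-degree(C)=2, level(C)>=1
  process F: level=0
    F->C: in-degree(C)=1, level(C)>=1
  process G: level=0
    G->D: in-degree(D)=0, level(D)=1, enqueue
    G->E: in-degree(E)=2, level(E)>=1
    G->H: in-degree(H)=1, level(H)>=1
  process D: level=1
    D->B: in-degree(B)=1, level(B)>=2
    D->C: in-degree(C)=0, level(C)=2, enqueue
    D->E: in-degree(E)=1, level(E)>=2
    D->H: in-degree(H)=0, level(H)=2, enqueue
  process C: level=2
  process H: level=2
    H->E: in-degree(E)=0, level(E)=3, enqueue
  process E: level=3
    E->B: in-degree(B)=0, level(B)=4, enqueue
  process B: level=4
All levels: A:0, B:4, C:2, D:1, E:3, F:0, G:0, H:2

Answer: A:0, B:4, C:2, D:1, E:3, F:0, G:0, H:2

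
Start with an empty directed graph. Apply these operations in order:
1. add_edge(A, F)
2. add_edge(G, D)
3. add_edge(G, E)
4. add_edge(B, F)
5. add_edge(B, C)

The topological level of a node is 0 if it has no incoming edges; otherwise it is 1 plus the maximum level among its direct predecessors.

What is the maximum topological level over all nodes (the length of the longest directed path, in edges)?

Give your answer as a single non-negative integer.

Op 1: add_edge(A, F). Edges now: 1
Op 2: add_edge(G, D). Edges now: 2
Op 3: add_edge(G, E). Edges now: 3
Op 4: add_edge(B, F). Edges now: 4
Op 5: add_edge(B, C). Edges now: 5
Compute levels (Kahn BFS):
  sources (in-degree 0): A, B, G
  process A: level=0
    A->F: in-degree(F)=1, level(F)>=1
  process B: level=0
    B->C: in-degree(C)=0, level(C)=1, enqueue
    B->F: in-degree(F)=0, level(F)=1, enqueue
  process G: level=0
    G->D: in-degree(D)=0, level(D)=1, enqueue
    G->E: in-degree(E)=0, level(E)=1, enqueue
  process C: level=1
  process F: level=1
  process D: level=1
  process E: level=1
All levels: A:0, B:0, C:1, D:1, E:1, F:1, G:0
max level = 1

Answer: 1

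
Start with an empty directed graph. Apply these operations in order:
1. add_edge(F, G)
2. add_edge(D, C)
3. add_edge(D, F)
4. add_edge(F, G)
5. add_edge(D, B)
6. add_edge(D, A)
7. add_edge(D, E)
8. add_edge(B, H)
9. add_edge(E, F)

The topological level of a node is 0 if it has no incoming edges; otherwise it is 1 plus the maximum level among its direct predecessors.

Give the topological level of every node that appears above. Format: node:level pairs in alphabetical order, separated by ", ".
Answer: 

Answer: A:1, B:1, C:1, D:0, E:1, F:2, G:3, H:2

Derivation:
Op 1: add_edge(F, G). Edges now: 1
Op 2: add_edge(D, C). Edges now: 2
Op 3: add_edge(D, F). Edges now: 3
Op 4: add_edge(F, G) (duplicate, no change). Edges now: 3
Op 5: add_edge(D, B). Edges now: 4
Op 6: add_edge(D, A). Edges now: 5
Op 7: add_edge(D, E). Edges now: 6
Op 8: add_edge(B, H). Edges now: 7
Op 9: add_edge(E, F). Edges now: 8
Compute levels (Kahn BFS):
  sources (in-degree 0): D
  process D: level=0
    D->A: in-degree(A)=0, level(A)=1, enqueue
    D->B: in-degree(B)=0, level(B)=1, enqueue
    D->C: in-degree(C)=0, level(C)=1, enqueue
    D->E: in-degree(E)=0, level(E)=1, enqueue
    D->F: in-degree(F)=1, level(F)>=1
  process A: level=1
  process B: level=1
    B->H: in-degree(H)=0, level(H)=2, enqueue
  process C: level=1
  process E: level=1
    E->F: in-degree(F)=0, level(F)=2, enqueue
  process H: level=2
  process F: level=2
    F->G: in-degree(G)=0, level(G)=3, enqueue
  process G: level=3
All levels: A:1, B:1, C:1, D:0, E:1, F:2, G:3, H:2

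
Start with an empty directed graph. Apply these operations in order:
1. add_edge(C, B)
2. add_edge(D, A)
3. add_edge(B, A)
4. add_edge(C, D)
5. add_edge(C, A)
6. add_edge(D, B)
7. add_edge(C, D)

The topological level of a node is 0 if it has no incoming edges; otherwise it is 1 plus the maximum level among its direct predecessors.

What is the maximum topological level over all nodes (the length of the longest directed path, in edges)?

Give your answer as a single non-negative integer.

Answer: 3

Derivation:
Op 1: add_edge(C, B). Edges now: 1
Op 2: add_edge(D, A). Edges now: 2
Op 3: add_edge(B, A). Edges now: 3
Op 4: add_edge(C, D). Edges now: 4
Op 5: add_edge(C, A). Edges now: 5
Op 6: add_edge(D, B). Edges now: 6
Op 7: add_edge(C, D) (duplicate, no change). Edges now: 6
Compute levels (Kahn BFS):
  sources (in-degree 0): C
  process C: level=0
    C->A: in-degree(A)=2, level(A)>=1
    C->B: in-degree(B)=1, level(B)>=1
    C->D: in-degree(D)=0, level(D)=1, enqueue
  process D: level=1
    D->A: in-degree(A)=1, level(A)>=2
    D->B: in-degree(B)=0, level(B)=2, enqueue
  process B: level=2
    B->A: in-degree(A)=0, level(A)=3, enqueue
  process A: level=3
All levels: A:3, B:2, C:0, D:1
max level = 3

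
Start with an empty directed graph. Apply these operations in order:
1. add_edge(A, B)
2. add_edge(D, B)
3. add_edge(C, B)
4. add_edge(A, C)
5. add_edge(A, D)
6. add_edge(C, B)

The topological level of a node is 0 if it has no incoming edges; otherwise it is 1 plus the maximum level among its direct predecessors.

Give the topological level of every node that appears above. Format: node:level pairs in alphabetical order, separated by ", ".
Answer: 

Answer: A:0, B:2, C:1, D:1

Derivation:
Op 1: add_edge(A, B). Edges now: 1
Op 2: add_edge(D, B). Edges now: 2
Op 3: add_edge(C, B). Edges now: 3
Op 4: add_edge(A, C). Edges now: 4
Op 5: add_edge(A, D). Edges now: 5
Op 6: add_edge(C, B) (duplicate, no change). Edges now: 5
Compute levels (Kahn BFS):
  sources (in-degree 0): A
  process A: level=0
    A->B: in-degree(B)=2, level(B)>=1
    A->C: in-degree(C)=0, level(C)=1, enqueue
    A->D: in-degree(D)=0, level(D)=1, enqueue
  process C: level=1
    C->B: in-degree(B)=1, level(B)>=2
  process D: level=1
    D->B: in-degree(B)=0, level(B)=2, enqueue
  process B: level=2
All levels: A:0, B:2, C:1, D:1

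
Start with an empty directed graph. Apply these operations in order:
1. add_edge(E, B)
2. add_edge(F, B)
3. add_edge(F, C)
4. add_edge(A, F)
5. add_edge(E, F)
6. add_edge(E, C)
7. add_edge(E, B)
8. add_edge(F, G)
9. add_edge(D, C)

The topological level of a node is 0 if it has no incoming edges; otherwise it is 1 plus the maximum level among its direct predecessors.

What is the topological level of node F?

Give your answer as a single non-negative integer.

Answer: 1

Derivation:
Op 1: add_edge(E, B). Edges now: 1
Op 2: add_edge(F, B). Edges now: 2
Op 3: add_edge(F, C). Edges now: 3
Op 4: add_edge(A, F). Edges now: 4
Op 5: add_edge(E, F). Edges now: 5
Op 6: add_edge(E, C). Edges now: 6
Op 7: add_edge(E, B) (duplicate, no change). Edges now: 6
Op 8: add_edge(F, G). Edges now: 7
Op 9: add_edge(D, C). Edges now: 8
Compute levels (Kahn BFS):
  sources (in-degree 0): A, D, E
  process A: level=0
    A->F: in-degree(F)=1, level(F)>=1
  process D: level=0
    D->C: in-degree(C)=2, level(C)>=1
  process E: level=0
    E->B: in-degree(B)=1, level(B)>=1
    E->C: in-degree(C)=1, level(C)>=1
    E->F: in-degree(F)=0, level(F)=1, enqueue
  process F: level=1
    F->B: in-degree(B)=0, level(B)=2, enqueue
    F->C: in-degree(C)=0, level(C)=2, enqueue
    F->G: in-degree(G)=0, level(G)=2, enqueue
  process B: level=2
  process C: level=2
  process G: level=2
All levels: A:0, B:2, C:2, D:0, E:0, F:1, G:2
level(F) = 1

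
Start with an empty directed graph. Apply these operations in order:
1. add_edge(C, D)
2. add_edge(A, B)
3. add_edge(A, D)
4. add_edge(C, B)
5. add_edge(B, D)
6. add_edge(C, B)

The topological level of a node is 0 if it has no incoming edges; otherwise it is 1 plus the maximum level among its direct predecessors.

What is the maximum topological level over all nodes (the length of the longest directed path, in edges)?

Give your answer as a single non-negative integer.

Op 1: add_edge(C, D). Edges now: 1
Op 2: add_edge(A, B). Edges now: 2
Op 3: add_edge(A, D). Edges now: 3
Op 4: add_edge(C, B). Edges now: 4
Op 5: add_edge(B, D). Edges now: 5
Op 6: add_edge(C, B) (duplicate, no change). Edges now: 5
Compute levels (Kahn BFS):
  sources (in-degree 0): A, C
  process A: level=0
    A->B: in-degree(B)=1, level(B)>=1
    A->D: in-degree(D)=2, level(D)>=1
  process C: level=0
    C->B: in-degree(B)=0, level(B)=1, enqueue
    C->D: in-degree(D)=1, level(D)>=1
  process B: level=1
    B->D: in-degree(D)=0, level(D)=2, enqueue
  process D: level=2
All levels: A:0, B:1, C:0, D:2
max level = 2

Answer: 2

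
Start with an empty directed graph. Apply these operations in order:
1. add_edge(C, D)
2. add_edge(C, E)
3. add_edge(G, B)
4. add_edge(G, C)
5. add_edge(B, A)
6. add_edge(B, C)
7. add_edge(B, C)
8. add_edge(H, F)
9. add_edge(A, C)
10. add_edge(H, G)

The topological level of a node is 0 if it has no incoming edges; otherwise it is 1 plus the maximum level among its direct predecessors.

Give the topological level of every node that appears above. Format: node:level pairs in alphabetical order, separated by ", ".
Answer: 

Answer: A:3, B:2, C:4, D:5, E:5, F:1, G:1, H:0

Derivation:
Op 1: add_edge(C, D). Edges now: 1
Op 2: add_edge(C, E). Edges now: 2
Op 3: add_edge(G, B). Edges now: 3
Op 4: add_edge(G, C). Edges now: 4
Op 5: add_edge(B, A). Edges now: 5
Op 6: add_edge(B, C). Edges now: 6
Op 7: add_edge(B, C) (duplicate, no change). Edges now: 6
Op 8: add_edge(H, F). Edges now: 7
Op 9: add_edge(A, C). Edges now: 8
Op 10: add_edge(H, G). Edges now: 9
Compute levels (Kahn BFS):
  sources (in-degree 0): H
  process H: level=0
    H->F: in-degree(F)=0, level(F)=1, enqueue
    H->G: in-degree(G)=0, level(G)=1, enqueue
  process F: level=1
  process G: level=1
    G->B: in-degree(B)=0, level(B)=2, enqueue
    G->C: in-degree(C)=2, level(C)>=2
  process B: level=2
    B->A: in-degree(A)=0, level(A)=3, enqueue
    B->C: in-degree(C)=1, level(C)>=3
  process A: level=3
    A->C: in-degree(C)=0, level(C)=4, enqueue
  process C: level=4
    C->D: in-degree(D)=0, level(D)=5, enqueue
    C->E: in-degree(E)=0, level(E)=5, enqueue
  process D: level=5
  process E: level=5
All levels: A:3, B:2, C:4, D:5, E:5, F:1, G:1, H:0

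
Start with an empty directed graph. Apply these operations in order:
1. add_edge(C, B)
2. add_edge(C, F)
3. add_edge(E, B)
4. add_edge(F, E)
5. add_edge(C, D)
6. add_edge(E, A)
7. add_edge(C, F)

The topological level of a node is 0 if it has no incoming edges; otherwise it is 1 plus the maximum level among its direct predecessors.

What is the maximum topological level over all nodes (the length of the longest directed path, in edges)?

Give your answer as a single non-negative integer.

Op 1: add_edge(C, B). Edges now: 1
Op 2: add_edge(C, F). Edges now: 2
Op 3: add_edge(E, B). Edges now: 3
Op 4: add_edge(F, E). Edges now: 4
Op 5: add_edge(C, D). Edges now: 5
Op 6: add_edge(E, A). Edges now: 6
Op 7: add_edge(C, F) (duplicate, no change). Edges now: 6
Compute levels (Kahn BFS):
  sources (in-degree 0): C
  process C: level=0
    C->B: in-degree(B)=1, level(B)>=1
    C->D: in-degree(D)=0, level(D)=1, enqueue
    C->F: in-degree(F)=0, level(F)=1, enqueue
  process D: level=1
  process F: level=1
    F->E: in-degree(E)=0, level(E)=2, enqueue
  process E: level=2
    E->A: in-degree(A)=0, level(A)=3, enqueue
    E->B: in-degree(B)=0, level(B)=3, enqueue
  process A: level=3
  process B: level=3
All levels: A:3, B:3, C:0, D:1, E:2, F:1
max level = 3

Answer: 3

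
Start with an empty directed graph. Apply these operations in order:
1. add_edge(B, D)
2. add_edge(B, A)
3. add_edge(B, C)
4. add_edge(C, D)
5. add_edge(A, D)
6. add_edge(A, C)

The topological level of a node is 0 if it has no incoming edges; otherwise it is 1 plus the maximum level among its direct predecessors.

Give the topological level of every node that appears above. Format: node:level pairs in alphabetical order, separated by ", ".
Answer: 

Answer: A:1, B:0, C:2, D:3

Derivation:
Op 1: add_edge(B, D). Edges now: 1
Op 2: add_edge(B, A). Edges now: 2
Op 3: add_edge(B, C). Edges now: 3
Op 4: add_edge(C, D). Edges now: 4
Op 5: add_edge(A, D). Edges now: 5
Op 6: add_edge(A, C). Edges now: 6
Compute levels (Kahn BFS):
  sources (in-degree 0): B
  process B: level=0
    B->A: in-degree(A)=0, level(A)=1, enqueue
    B->C: in-degree(C)=1, level(C)>=1
    B->D: in-degree(D)=2, level(D)>=1
  process A: level=1
    A->C: in-degree(C)=0, level(C)=2, enqueue
    A->D: in-degree(D)=1, level(D)>=2
  process C: level=2
    C->D: in-degree(D)=0, level(D)=3, enqueue
  process D: level=3
All levels: A:1, B:0, C:2, D:3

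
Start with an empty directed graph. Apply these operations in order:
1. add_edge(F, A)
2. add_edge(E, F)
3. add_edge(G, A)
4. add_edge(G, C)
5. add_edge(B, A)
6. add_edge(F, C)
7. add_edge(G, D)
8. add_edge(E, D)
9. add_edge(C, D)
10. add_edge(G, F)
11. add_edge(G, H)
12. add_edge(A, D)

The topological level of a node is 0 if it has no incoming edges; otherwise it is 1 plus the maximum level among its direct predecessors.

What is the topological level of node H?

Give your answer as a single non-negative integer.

Op 1: add_edge(F, A). Edges now: 1
Op 2: add_edge(E, F). Edges now: 2
Op 3: add_edge(G, A). Edges now: 3
Op 4: add_edge(G, C). Edges now: 4
Op 5: add_edge(B, A). Edges now: 5
Op 6: add_edge(F, C). Edges now: 6
Op 7: add_edge(G, D). Edges now: 7
Op 8: add_edge(E, D). Edges now: 8
Op 9: add_edge(C, D). Edges now: 9
Op 10: add_edge(G, F). Edges now: 10
Op 11: add_edge(G, H). Edges now: 11
Op 12: add_edge(A, D). Edges now: 12
Compute levels (Kahn BFS):
  sources (in-degree 0): B, E, G
  process B: level=0
    B->A: in-degree(A)=2, level(A)>=1
  process E: level=0
    E->D: in-degree(D)=3, level(D)>=1
    E->F: in-degree(F)=1, level(F)>=1
  process G: level=0
    G->A: in-degree(A)=1, level(A)>=1
    G->C: in-degree(C)=1, level(C)>=1
    G->D: in-degree(D)=2, level(D)>=1
    G->F: in-degree(F)=0, level(F)=1, enqueue
    G->H: in-degree(H)=0, level(H)=1, enqueue
  process F: level=1
    F->A: in-degree(A)=0, level(A)=2, enqueue
    F->C: in-degree(C)=0, level(C)=2, enqueue
  process H: level=1
  process A: level=2
    A->D: in-degree(D)=1, level(D)>=3
  process C: level=2
    C->D: in-degree(D)=0, level(D)=3, enqueue
  process D: level=3
All levels: A:2, B:0, C:2, D:3, E:0, F:1, G:0, H:1
level(H) = 1

Answer: 1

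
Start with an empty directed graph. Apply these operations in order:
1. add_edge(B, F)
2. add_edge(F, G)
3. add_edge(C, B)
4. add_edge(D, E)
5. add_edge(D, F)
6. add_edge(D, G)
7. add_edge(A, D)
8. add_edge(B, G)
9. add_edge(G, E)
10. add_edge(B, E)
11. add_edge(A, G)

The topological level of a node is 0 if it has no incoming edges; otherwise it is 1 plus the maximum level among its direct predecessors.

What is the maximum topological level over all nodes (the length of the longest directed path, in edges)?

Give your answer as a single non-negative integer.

Op 1: add_edge(B, F). Edges now: 1
Op 2: add_edge(F, G). Edges now: 2
Op 3: add_edge(C, B). Edges now: 3
Op 4: add_edge(D, E). Edges now: 4
Op 5: add_edge(D, F). Edges now: 5
Op 6: add_edge(D, G). Edges now: 6
Op 7: add_edge(A, D). Edges now: 7
Op 8: add_edge(B, G). Edges now: 8
Op 9: add_edge(G, E). Edges now: 9
Op 10: add_edge(B, E). Edges now: 10
Op 11: add_edge(A, G). Edges now: 11
Compute levels (Kahn BFS):
  sources (in-degree 0): A, C
  process A: level=0
    A->D: in-degree(D)=0, level(D)=1, enqueue
    A->G: in-degree(G)=3, level(G)>=1
  process C: level=0
    C->B: in-degree(B)=0, level(B)=1, enqueue
  process D: level=1
    D->E: in-degree(E)=2, level(E)>=2
    D->F: in-degree(F)=1, level(F)>=2
    D->G: in-degree(G)=2, level(G)>=2
  process B: level=1
    B->E: in-degree(E)=1, level(E)>=2
    B->F: in-degree(F)=0, level(F)=2, enqueue
    B->G: in-degree(G)=1, level(G)>=2
  process F: level=2
    F->G: in-degree(G)=0, level(G)=3, enqueue
  process G: level=3
    G->E: in-degree(E)=0, level(E)=4, enqueue
  process E: level=4
All levels: A:0, B:1, C:0, D:1, E:4, F:2, G:3
max level = 4

Answer: 4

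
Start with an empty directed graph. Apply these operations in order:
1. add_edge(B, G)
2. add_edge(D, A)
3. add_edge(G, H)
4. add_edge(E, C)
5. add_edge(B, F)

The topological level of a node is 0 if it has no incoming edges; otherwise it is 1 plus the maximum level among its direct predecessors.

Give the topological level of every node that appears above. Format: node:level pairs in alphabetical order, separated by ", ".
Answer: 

Op 1: add_edge(B, G). Edges now: 1
Op 2: add_edge(D, A). Edges now: 2
Op 3: add_edge(G, H). Edges now: 3
Op 4: add_edge(E, C). Edges now: 4
Op 5: add_edge(B, F). Edges now: 5
Compute levels (Kahn BFS):
  sources (in-degree 0): B, D, E
  process B: level=0
    B->F: in-degree(F)=0, level(F)=1, enqueue
    B->G: in-degree(G)=0, level(G)=1, enqueue
  process D: level=0
    D->A: in-degree(A)=0, level(A)=1, enqueue
  process E: level=0
    E->C: in-degree(C)=0, level(C)=1, enqueue
  process F: level=1
  process G: level=1
    G->H: in-degree(H)=0, level(H)=2, enqueue
  process A: level=1
  process C: level=1
  process H: level=2
All levels: A:1, B:0, C:1, D:0, E:0, F:1, G:1, H:2

Answer: A:1, B:0, C:1, D:0, E:0, F:1, G:1, H:2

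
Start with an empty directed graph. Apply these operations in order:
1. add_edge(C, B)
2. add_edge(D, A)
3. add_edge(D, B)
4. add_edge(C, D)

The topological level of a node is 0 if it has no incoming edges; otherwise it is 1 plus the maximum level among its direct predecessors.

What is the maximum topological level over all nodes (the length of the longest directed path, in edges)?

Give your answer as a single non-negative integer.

Op 1: add_edge(C, B). Edges now: 1
Op 2: add_edge(D, A). Edges now: 2
Op 3: add_edge(D, B). Edges now: 3
Op 4: add_edge(C, D). Edges now: 4
Compute levels (Kahn BFS):
  sources (in-degree 0): C
  process C: level=0
    C->B: in-degree(B)=1, level(B)>=1
    C->D: in-degree(D)=0, level(D)=1, enqueue
  process D: level=1
    D->A: in-degree(A)=0, level(A)=2, enqueue
    D->B: in-degree(B)=0, level(B)=2, enqueue
  process A: level=2
  process B: level=2
All levels: A:2, B:2, C:0, D:1
max level = 2

Answer: 2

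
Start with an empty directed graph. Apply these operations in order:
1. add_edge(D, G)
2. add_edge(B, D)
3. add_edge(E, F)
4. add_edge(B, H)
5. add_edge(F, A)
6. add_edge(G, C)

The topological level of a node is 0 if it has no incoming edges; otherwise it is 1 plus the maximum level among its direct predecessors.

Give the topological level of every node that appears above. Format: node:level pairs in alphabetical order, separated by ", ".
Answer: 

Op 1: add_edge(D, G). Edges now: 1
Op 2: add_edge(B, D). Edges now: 2
Op 3: add_edge(E, F). Edges now: 3
Op 4: add_edge(B, H). Edges now: 4
Op 5: add_edge(F, A). Edges now: 5
Op 6: add_edge(G, C). Edges now: 6
Compute levels (Kahn BFS):
  sources (in-degree 0): B, E
  process B: level=0
    B->D: in-degree(D)=0, level(D)=1, enqueue
    B->H: in-degree(H)=0, level(H)=1, enqueue
  process E: level=0
    E->F: in-degree(F)=0, level(F)=1, enqueue
  process D: level=1
    D->G: in-degree(G)=0, level(G)=2, enqueue
  process H: level=1
  process F: level=1
    F->A: in-degree(A)=0, level(A)=2, enqueue
  process G: level=2
    G->C: in-degree(C)=0, level(C)=3, enqueue
  process A: level=2
  process C: level=3
All levels: A:2, B:0, C:3, D:1, E:0, F:1, G:2, H:1

Answer: A:2, B:0, C:3, D:1, E:0, F:1, G:2, H:1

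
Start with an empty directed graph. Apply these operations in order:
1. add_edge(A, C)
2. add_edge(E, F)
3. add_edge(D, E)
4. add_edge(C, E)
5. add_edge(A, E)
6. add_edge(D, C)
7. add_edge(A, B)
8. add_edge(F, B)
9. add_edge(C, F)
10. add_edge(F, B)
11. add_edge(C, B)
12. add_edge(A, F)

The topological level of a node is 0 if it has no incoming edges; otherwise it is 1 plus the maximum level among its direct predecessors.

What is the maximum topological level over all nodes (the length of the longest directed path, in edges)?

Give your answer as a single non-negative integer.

Op 1: add_edge(A, C). Edges now: 1
Op 2: add_edge(E, F). Edges now: 2
Op 3: add_edge(D, E). Edges now: 3
Op 4: add_edge(C, E). Edges now: 4
Op 5: add_edge(A, E). Edges now: 5
Op 6: add_edge(D, C). Edges now: 6
Op 7: add_edge(A, B). Edges now: 7
Op 8: add_edge(F, B). Edges now: 8
Op 9: add_edge(C, F). Edges now: 9
Op 10: add_edge(F, B) (duplicate, no change). Edges now: 9
Op 11: add_edge(C, B). Edges now: 10
Op 12: add_edge(A, F). Edges now: 11
Compute levels (Kahn BFS):
  sources (in-degree 0): A, D
  process A: level=0
    A->B: in-degree(B)=2, level(B)>=1
    A->C: in-degree(C)=1, level(C)>=1
    A->E: in-degree(E)=2, level(E)>=1
    A->F: in-degree(F)=2, level(F)>=1
  process D: level=0
    D->C: in-degree(C)=0, level(C)=1, enqueue
    D->E: in-degree(E)=1, level(E)>=1
  process C: level=1
    C->B: in-degree(B)=1, level(B)>=2
    C->E: in-degree(E)=0, level(E)=2, enqueue
    C->F: in-degree(F)=1, level(F)>=2
  process E: level=2
    E->F: in-degree(F)=0, level(F)=3, enqueue
  process F: level=3
    F->B: in-degree(B)=0, level(B)=4, enqueue
  process B: level=4
All levels: A:0, B:4, C:1, D:0, E:2, F:3
max level = 4

Answer: 4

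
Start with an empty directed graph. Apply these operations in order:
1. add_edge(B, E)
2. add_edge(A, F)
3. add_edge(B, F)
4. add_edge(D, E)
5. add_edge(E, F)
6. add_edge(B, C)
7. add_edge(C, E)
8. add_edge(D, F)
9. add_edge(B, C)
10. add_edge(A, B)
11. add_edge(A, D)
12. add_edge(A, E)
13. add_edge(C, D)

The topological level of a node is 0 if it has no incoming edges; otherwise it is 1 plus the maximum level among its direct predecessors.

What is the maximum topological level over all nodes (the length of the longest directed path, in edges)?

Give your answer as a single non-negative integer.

Op 1: add_edge(B, E). Edges now: 1
Op 2: add_edge(A, F). Edges now: 2
Op 3: add_edge(B, F). Edges now: 3
Op 4: add_edge(D, E). Edges now: 4
Op 5: add_edge(E, F). Edges now: 5
Op 6: add_edge(B, C). Edges now: 6
Op 7: add_edge(C, E). Edges now: 7
Op 8: add_edge(D, F). Edges now: 8
Op 9: add_edge(B, C) (duplicate, no change). Edges now: 8
Op 10: add_edge(A, B). Edges now: 9
Op 11: add_edge(A, D). Edges now: 10
Op 12: add_edge(A, E). Edges now: 11
Op 13: add_edge(C, D). Edges now: 12
Compute levels (Kahn BFS):
  sources (in-degree 0): A
  process A: level=0
    A->B: in-degree(B)=0, level(B)=1, enqueue
    A->D: in-degree(D)=1, level(D)>=1
    A->E: in-degree(E)=3, level(E)>=1
    A->F: in-degree(F)=3, level(F)>=1
  process B: level=1
    B->C: in-degree(C)=0, level(C)=2, enqueue
    B->E: in-degree(E)=2, level(E)>=2
    B->F: in-degree(F)=2, level(F)>=2
  process C: level=2
    C->D: in-degree(D)=0, level(D)=3, enqueue
    C->E: in-degree(E)=1, level(E)>=3
  process D: level=3
    D->E: in-degree(E)=0, level(E)=4, enqueue
    D->F: in-degree(F)=1, level(F)>=4
  process E: level=4
    E->F: in-degree(F)=0, level(F)=5, enqueue
  process F: level=5
All levels: A:0, B:1, C:2, D:3, E:4, F:5
max level = 5

Answer: 5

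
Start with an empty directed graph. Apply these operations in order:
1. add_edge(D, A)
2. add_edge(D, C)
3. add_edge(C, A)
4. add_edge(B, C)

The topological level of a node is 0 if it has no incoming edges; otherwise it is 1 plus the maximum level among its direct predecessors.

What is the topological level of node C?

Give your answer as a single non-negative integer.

Answer: 1

Derivation:
Op 1: add_edge(D, A). Edges now: 1
Op 2: add_edge(D, C). Edges now: 2
Op 3: add_edge(C, A). Edges now: 3
Op 4: add_edge(B, C). Edges now: 4
Compute levels (Kahn BFS):
  sources (in-degree 0): B, D
  process B: level=0
    B->C: in-degree(C)=1, level(C)>=1
  process D: level=0
    D->A: in-degree(A)=1, level(A)>=1
    D->C: in-degree(C)=0, level(C)=1, enqueue
  process C: level=1
    C->A: in-degree(A)=0, level(A)=2, enqueue
  process A: level=2
All levels: A:2, B:0, C:1, D:0
level(C) = 1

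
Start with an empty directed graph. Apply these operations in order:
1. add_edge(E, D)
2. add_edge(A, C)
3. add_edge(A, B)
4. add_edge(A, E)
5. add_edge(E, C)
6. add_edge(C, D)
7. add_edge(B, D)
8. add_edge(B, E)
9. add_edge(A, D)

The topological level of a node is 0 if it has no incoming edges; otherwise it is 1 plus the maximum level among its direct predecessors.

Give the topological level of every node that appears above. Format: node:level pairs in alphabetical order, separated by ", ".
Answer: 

Answer: A:0, B:1, C:3, D:4, E:2

Derivation:
Op 1: add_edge(E, D). Edges now: 1
Op 2: add_edge(A, C). Edges now: 2
Op 3: add_edge(A, B). Edges now: 3
Op 4: add_edge(A, E). Edges now: 4
Op 5: add_edge(E, C). Edges now: 5
Op 6: add_edge(C, D). Edges now: 6
Op 7: add_edge(B, D). Edges now: 7
Op 8: add_edge(B, E). Edges now: 8
Op 9: add_edge(A, D). Edges now: 9
Compute levels (Kahn BFS):
  sources (in-degree 0): A
  process A: level=0
    A->B: in-degree(B)=0, level(B)=1, enqueue
    A->C: in-degree(C)=1, level(C)>=1
    A->D: in-degree(D)=3, level(D)>=1
    A->E: in-degree(E)=1, level(E)>=1
  process B: level=1
    B->D: in-degree(D)=2, level(D)>=2
    B->E: in-degree(E)=0, level(E)=2, enqueue
  process E: level=2
    E->C: in-degree(C)=0, level(C)=3, enqueue
    E->D: in-degree(D)=1, level(D)>=3
  process C: level=3
    C->D: in-degree(D)=0, level(D)=4, enqueue
  process D: level=4
All levels: A:0, B:1, C:3, D:4, E:2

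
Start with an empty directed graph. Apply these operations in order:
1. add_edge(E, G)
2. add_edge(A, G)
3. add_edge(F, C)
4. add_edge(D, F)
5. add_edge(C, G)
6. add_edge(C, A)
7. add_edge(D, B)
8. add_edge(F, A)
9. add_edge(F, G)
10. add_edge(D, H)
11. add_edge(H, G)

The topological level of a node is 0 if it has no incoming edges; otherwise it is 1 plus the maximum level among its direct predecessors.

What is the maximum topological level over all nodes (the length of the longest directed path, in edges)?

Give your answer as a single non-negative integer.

Answer: 4

Derivation:
Op 1: add_edge(E, G). Edges now: 1
Op 2: add_edge(A, G). Edges now: 2
Op 3: add_edge(F, C). Edges now: 3
Op 4: add_edge(D, F). Edges now: 4
Op 5: add_edge(C, G). Edges now: 5
Op 6: add_edge(C, A). Edges now: 6
Op 7: add_edge(D, B). Edges now: 7
Op 8: add_edge(F, A). Edges now: 8
Op 9: add_edge(F, G). Edges now: 9
Op 10: add_edge(D, H). Edges now: 10
Op 11: add_edge(H, G). Edges now: 11
Compute levels (Kahn BFS):
  sources (in-degree 0): D, E
  process D: level=0
    D->B: in-degree(B)=0, level(B)=1, enqueue
    D->F: in-degree(F)=0, level(F)=1, enqueue
    D->H: in-degree(H)=0, level(H)=1, enqueue
  process E: level=0
    E->G: in-degree(G)=4, level(G)>=1
  process B: level=1
  process F: level=1
    F->A: in-degree(A)=1, level(A)>=2
    F->C: in-degree(C)=0, level(C)=2, enqueue
    F->G: in-degree(G)=3, level(G)>=2
  process H: level=1
    H->G: in-degree(G)=2, level(G)>=2
  process C: level=2
    C->A: in-degree(A)=0, level(A)=3, enqueue
    C->G: in-degree(G)=1, level(G)>=3
  process A: level=3
    A->G: in-degree(G)=0, level(G)=4, enqueue
  process G: level=4
All levels: A:3, B:1, C:2, D:0, E:0, F:1, G:4, H:1
max level = 4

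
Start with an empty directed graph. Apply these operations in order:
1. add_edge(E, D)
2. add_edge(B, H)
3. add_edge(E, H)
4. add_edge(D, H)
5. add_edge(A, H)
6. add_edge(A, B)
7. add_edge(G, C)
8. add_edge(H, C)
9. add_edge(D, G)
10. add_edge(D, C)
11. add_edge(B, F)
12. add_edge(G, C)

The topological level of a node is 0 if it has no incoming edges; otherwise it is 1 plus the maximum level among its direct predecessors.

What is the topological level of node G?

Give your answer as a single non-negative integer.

Answer: 2

Derivation:
Op 1: add_edge(E, D). Edges now: 1
Op 2: add_edge(B, H). Edges now: 2
Op 3: add_edge(E, H). Edges now: 3
Op 4: add_edge(D, H). Edges now: 4
Op 5: add_edge(A, H). Edges now: 5
Op 6: add_edge(A, B). Edges now: 6
Op 7: add_edge(G, C). Edges now: 7
Op 8: add_edge(H, C). Edges now: 8
Op 9: add_edge(D, G). Edges now: 9
Op 10: add_edge(D, C). Edges now: 10
Op 11: add_edge(B, F). Edges now: 11
Op 12: add_edge(G, C) (duplicate, no change). Edges now: 11
Compute levels (Kahn BFS):
  sources (in-degree 0): A, E
  process A: level=0
    A->B: in-degree(B)=0, level(B)=1, enqueue
    A->H: in-degree(H)=3, level(H)>=1
  process E: level=0
    E->D: in-degree(D)=0, level(D)=1, enqueue
    E->H: in-degree(H)=2, level(H)>=1
  process B: level=1
    B->F: in-degree(F)=0, level(F)=2, enqueue
    B->H: in-degree(H)=1, level(H)>=2
  process D: level=1
    D->C: in-degree(C)=2, level(C)>=2
    D->G: in-degree(G)=0, level(G)=2, enqueue
    D->H: in-degree(H)=0, level(H)=2, enqueue
  process F: level=2
  process G: level=2
    G->C: in-degree(C)=1, level(C)>=3
  process H: level=2
    H->C: in-degree(C)=0, level(C)=3, enqueue
  process C: level=3
All levels: A:0, B:1, C:3, D:1, E:0, F:2, G:2, H:2
level(G) = 2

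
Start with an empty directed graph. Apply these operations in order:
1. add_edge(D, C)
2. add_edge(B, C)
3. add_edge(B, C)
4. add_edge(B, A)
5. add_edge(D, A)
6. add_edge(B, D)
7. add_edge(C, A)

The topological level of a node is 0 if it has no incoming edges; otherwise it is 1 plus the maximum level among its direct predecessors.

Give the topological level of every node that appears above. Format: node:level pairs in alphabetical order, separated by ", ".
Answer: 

Answer: A:3, B:0, C:2, D:1

Derivation:
Op 1: add_edge(D, C). Edges now: 1
Op 2: add_edge(B, C). Edges now: 2
Op 3: add_edge(B, C) (duplicate, no change). Edges now: 2
Op 4: add_edge(B, A). Edges now: 3
Op 5: add_edge(D, A). Edges now: 4
Op 6: add_edge(B, D). Edges now: 5
Op 7: add_edge(C, A). Edges now: 6
Compute levels (Kahn BFS):
  sources (in-degree 0): B
  process B: level=0
    B->A: in-degree(A)=2, level(A)>=1
    B->C: in-degree(C)=1, level(C)>=1
    B->D: in-degree(D)=0, level(D)=1, enqueue
  process D: level=1
    D->A: in-degree(A)=1, level(A)>=2
    D->C: in-degree(C)=0, level(C)=2, enqueue
  process C: level=2
    C->A: in-degree(A)=0, level(A)=3, enqueue
  process A: level=3
All levels: A:3, B:0, C:2, D:1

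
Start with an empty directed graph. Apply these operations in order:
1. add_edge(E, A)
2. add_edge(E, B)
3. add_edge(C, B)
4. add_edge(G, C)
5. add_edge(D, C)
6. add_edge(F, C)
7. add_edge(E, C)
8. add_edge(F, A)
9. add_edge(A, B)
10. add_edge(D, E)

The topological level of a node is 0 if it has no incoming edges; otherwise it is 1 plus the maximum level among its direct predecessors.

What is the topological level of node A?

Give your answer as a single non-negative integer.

Op 1: add_edge(E, A). Edges now: 1
Op 2: add_edge(E, B). Edges now: 2
Op 3: add_edge(C, B). Edges now: 3
Op 4: add_edge(G, C). Edges now: 4
Op 5: add_edge(D, C). Edges now: 5
Op 6: add_edge(F, C). Edges now: 6
Op 7: add_edge(E, C). Edges now: 7
Op 8: add_edge(F, A). Edges now: 8
Op 9: add_edge(A, B). Edges now: 9
Op 10: add_edge(D, E). Edges now: 10
Compute levels (Kahn BFS):
  sources (in-degree 0): D, F, G
  process D: level=0
    D->C: in-degree(C)=3, level(C)>=1
    D->E: in-degree(E)=0, level(E)=1, enqueue
  process F: level=0
    F->A: in-degree(A)=1, level(A)>=1
    F->C: in-degree(C)=2, level(C)>=1
  process G: level=0
    G->C: in-degree(C)=1, level(C)>=1
  process E: level=1
    E->A: in-degree(A)=0, level(A)=2, enqueue
    E->B: in-degree(B)=2, level(B)>=2
    E->C: in-degree(C)=0, level(C)=2, enqueue
  process A: level=2
    A->B: in-degree(B)=1, level(B)>=3
  process C: level=2
    C->B: in-degree(B)=0, level(B)=3, enqueue
  process B: level=3
All levels: A:2, B:3, C:2, D:0, E:1, F:0, G:0
level(A) = 2

Answer: 2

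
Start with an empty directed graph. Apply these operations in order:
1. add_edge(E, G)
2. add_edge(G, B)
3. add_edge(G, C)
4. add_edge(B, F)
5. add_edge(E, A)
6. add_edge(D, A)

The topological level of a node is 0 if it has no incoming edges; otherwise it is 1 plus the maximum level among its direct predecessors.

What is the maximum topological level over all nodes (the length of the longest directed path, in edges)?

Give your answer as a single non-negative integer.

Op 1: add_edge(E, G). Edges now: 1
Op 2: add_edge(G, B). Edges now: 2
Op 3: add_edge(G, C). Edges now: 3
Op 4: add_edge(B, F). Edges now: 4
Op 5: add_edge(E, A). Edges now: 5
Op 6: add_edge(D, A). Edges now: 6
Compute levels (Kahn BFS):
  sources (in-degree 0): D, E
  process D: level=0
    D->A: in-degree(A)=1, level(A)>=1
  process E: level=0
    E->A: in-degree(A)=0, level(A)=1, enqueue
    E->G: in-degree(G)=0, level(G)=1, enqueue
  process A: level=1
  process G: level=1
    G->B: in-degree(B)=0, level(B)=2, enqueue
    G->C: in-degree(C)=0, level(C)=2, enqueue
  process B: level=2
    B->F: in-degree(F)=0, level(F)=3, enqueue
  process C: level=2
  process F: level=3
All levels: A:1, B:2, C:2, D:0, E:0, F:3, G:1
max level = 3

Answer: 3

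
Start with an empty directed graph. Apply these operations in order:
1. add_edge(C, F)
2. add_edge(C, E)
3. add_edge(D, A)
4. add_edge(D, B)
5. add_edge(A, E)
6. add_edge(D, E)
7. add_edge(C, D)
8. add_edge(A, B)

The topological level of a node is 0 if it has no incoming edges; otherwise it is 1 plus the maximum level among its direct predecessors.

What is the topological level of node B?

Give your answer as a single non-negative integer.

Op 1: add_edge(C, F). Edges now: 1
Op 2: add_edge(C, E). Edges now: 2
Op 3: add_edge(D, A). Edges now: 3
Op 4: add_edge(D, B). Edges now: 4
Op 5: add_edge(A, E). Edges now: 5
Op 6: add_edge(D, E). Edges now: 6
Op 7: add_edge(C, D). Edges now: 7
Op 8: add_edge(A, B). Edges now: 8
Compute levels (Kahn BFS):
  sources (in-degree 0): C
  process C: level=0
    C->D: in-degree(D)=0, level(D)=1, enqueue
    C->E: in-degree(E)=2, level(E)>=1
    C->F: in-degree(F)=0, level(F)=1, enqueue
  process D: level=1
    D->A: in-degree(A)=0, level(A)=2, enqueue
    D->B: in-degree(B)=1, level(B)>=2
    D->E: in-degree(E)=1, level(E)>=2
  process F: level=1
  process A: level=2
    A->B: in-degree(B)=0, level(B)=3, enqueue
    A->E: in-degree(E)=0, level(E)=3, enqueue
  process B: level=3
  process E: level=3
All levels: A:2, B:3, C:0, D:1, E:3, F:1
level(B) = 3

Answer: 3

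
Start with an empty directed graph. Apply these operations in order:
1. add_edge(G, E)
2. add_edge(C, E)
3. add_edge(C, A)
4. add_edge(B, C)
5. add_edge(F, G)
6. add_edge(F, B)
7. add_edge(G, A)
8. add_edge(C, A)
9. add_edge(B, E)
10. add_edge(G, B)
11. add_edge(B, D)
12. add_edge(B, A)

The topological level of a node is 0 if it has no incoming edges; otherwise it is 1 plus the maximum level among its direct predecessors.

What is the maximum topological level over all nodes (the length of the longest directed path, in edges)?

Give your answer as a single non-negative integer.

Answer: 4

Derivation:
Op 1: add_edge(G, E). Edges now: 1
Op 2: add_edge(C, E). Edges now: 2
Op 3: add_edge(C, A). Edges now: 3
Op 4: add_edge(B, C). Edges now: 4
Op 5: add_edge(F, G). Edges now: 5
Op 6: add_edge(F, B). Edges now: 6
Op 7: add_edge(G, A). Edges now: 7
Op 8: add_edge(C, A) (duplicate, no change). Edges now: 7
Op 9: add_edge(B, E). Edges now: 8
Op 10: add_edge(G, B). Edges now: 9
Op 11: add_edge(B, D). Edges now: 10
Op 12: add_edge(B, A). Edges now: 11
Compute levels (Kahn BFS):
  sources (in-degree 0): F
  process F: level=0
    F->B: in-degree(B)=1, level(B)>=1
    F->G: in-degree(G)=0, level(G)=1, enqueue
  process G: level=1
    G->A: in-degree(A)=2, level(A)>=2
    G->B: in-degree(B)=0, level(B)=2, enqueue
    G->E: in-degree(E)=2, level(E)>=2
  process B: level=2
    B->A: in-degree(A)=1, level(A)>=3
    B->C: in-degree(C)=0, level(C)=3, enqueue
    B->D: in-degree(D)=0, level(D)=3, enqueue
    B->E: in-degree(E)=1, level(E)>=3
  process C: level=3
    C->A: in-degree(A)=0, level(A)=4, enqueue
    C->E: in-degree(E)=0, level(E)=4, enqueue
  process D: level=3
  process A: level=4
  process E: level=4
All levels: A:4, B:2, C:3, D:3, E:4, F:0, G:1
max level = 4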